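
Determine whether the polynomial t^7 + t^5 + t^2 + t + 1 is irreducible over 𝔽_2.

Yes

Write m(t) = t^7 + t^5 + t^2 + t + 1.
Check for roots in 𝔽_2: m(0) = 1; m(1) = 1.
No roots, so no linear factors.
Monic irreducibles of degree 2 over GF(2): t^2 + t + 1.
None of them divide m (all give nonzero remainder).
Monic irreducibles of degree 3 over GF(2): t^3 + t + 1, t^3 + t^2 + 1.
None of them divide m (all give nonzero remainder).
No irreducible factor of degree ≤ 3 exists, so m is irreducible over GF(2).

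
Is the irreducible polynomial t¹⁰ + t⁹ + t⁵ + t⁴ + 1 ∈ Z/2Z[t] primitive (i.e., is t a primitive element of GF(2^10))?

No

Write f(t) = t¹⁰ + t⁹ + t⁵ + t⁴ + 1.
|GF(2^10)^×| = 2^10 − 1 = 1023. Prime factorization: 1023 = 3·11·31.
f is primitive ⇔ t has order 1023 in GF(2)[t]/(f), i.e. t^(1023/q) ≠ 1 for each prime q | 1023.
t^(341) mod f = 1
t^(93) mod f = t⁷ + t⁵ + t⁴ + t² + 1.
t^(33) mod f = t⁷ + t⁶ + t⁵ + t⁴ + t + 1.
Since t^(341) = 1, the order of t divides 341 < 1023; not primitive.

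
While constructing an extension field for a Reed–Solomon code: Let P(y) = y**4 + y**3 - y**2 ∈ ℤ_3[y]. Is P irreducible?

Check for roots in ℤ_3: P(0) = 0 → root; P(1) = 1; P(2) = 2.
P(0) = 0, so (y) divides P(y); P is reducible.

No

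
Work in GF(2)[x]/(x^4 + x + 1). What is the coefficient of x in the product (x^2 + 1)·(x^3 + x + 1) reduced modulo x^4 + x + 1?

Multiply in GF(2)[x]: (x^2 + 1)·(x^3 + x + 1) = x^5 + x^2 + x + 1.
Reduce using x^4 ≡ x + 1 (mod x^4 + x + 1).
Reduced: 1.

0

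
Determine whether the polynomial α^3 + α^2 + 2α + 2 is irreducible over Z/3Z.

No

Write f(α) = α^3 + α^2 + 2α + 2.
Check for roots in Z/3Z: f(0) = 2; f(1) = 0 → root; f(2) = 0 → root.
f(1) = 0, so (α − 1) divides f(α); f is reducible.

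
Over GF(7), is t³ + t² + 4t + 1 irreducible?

Write g(t) = t³ + t² + 4t + 1.
Check for roots in GF(7): g(0) = 1; g(1) = 0 → root; g(2) = 0 → root; g(3) = 0 → root; g(4) = 6; g(5) = 3; g(6) = 4.
g(1) = 0, so (t − 1) divides g(t); g is reducible.

No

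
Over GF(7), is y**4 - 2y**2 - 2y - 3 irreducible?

Write f(y) = y**4 - 2y**2 - 2y - 3.
Check for roots in GF(7): f(0) = 4; f(1) = 1; f(2) = 1; f(3) = 5; f(4) = 3; f(5) = 2; f(6) = 5.
No roots, so no linear factors.
Degree-2 irreducible divisors: test the 21 monic irreducibles of degree 2 over GF(7).
None of them divide f (all give nonzero remainder).
No irreducible factor of degree ≤ 2 exists, so f is irreducible over GF(7).

Yes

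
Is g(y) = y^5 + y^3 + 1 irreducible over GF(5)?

No

Check for roots in GF(5): g(0) = 1; g(1) = 3; g(2) = 1; g(3) = 1; g(4) = 4.
No roots, so no linear factors.
Degree-2 irreducible divisors: test the 10 monic irreducibles of degree 2 over GF(5).
y^2 + 2y + 3 divides g: g(y) = (y^2 + 2y + 3)·(y^3 + 3y^2 + 2y + 2).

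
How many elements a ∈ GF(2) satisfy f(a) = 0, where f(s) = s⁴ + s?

Evaluate at each of the 2 elements of GF(2):
f(0) = 0 → root; f(1) = 0 → root.
Roots: {0, 1}.

2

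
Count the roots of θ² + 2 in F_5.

Write h(θ) = θ² + 2.
Evaluate at each of the 5 elements of F_5:
h(0) = 2; h(1) = 3; h(2) = 1; h(3) = 1; h(4) = 3.
No element is a root.

0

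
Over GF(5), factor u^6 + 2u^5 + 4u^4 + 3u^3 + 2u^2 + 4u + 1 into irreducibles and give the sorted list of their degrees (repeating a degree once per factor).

Write h(u) = u^6 + 2u^5 + 4u^4 + 3u^3 + 2u^2 + 4u + 1.
Roots in GF(5): h(0) = 1; h(1) = 2; h(2) = 3; h(3) = 1; h(4) = 4.
Complete factorization: h(u) = (u^6 + 2u^5 + 4u^4 + 3u^3 + 2u^2 + 4u + 1).
Factor degrees with multiplicity: 6 = 6.

6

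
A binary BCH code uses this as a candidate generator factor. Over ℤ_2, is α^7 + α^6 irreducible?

No

Write h(α) = α^7 + α^6.
Check for roots in ℤ_2: h(0) = 0 → root; h(1) = 0 → root.
h(0) = 0, so (α) divides h(α); h is reducible.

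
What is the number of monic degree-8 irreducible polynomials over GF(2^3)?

2096640

By the necklace-counting formula, N_8(8) = (1/8) Σ_{d|8} μ(8/d)·8^d.
Divisors of 8: 1, 2, 4, 8; μ(8/d) for each: 0, 0, -1, 1.
Σ = − 8^4 + 8^8 = 16773120.
N = 16773120/8 = 2096640.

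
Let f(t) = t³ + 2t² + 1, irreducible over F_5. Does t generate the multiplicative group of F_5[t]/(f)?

No

|GF(5^3)^×| = 5^3 − 1 = 124. Prime factorization: 124 = 2^2·31.
f is primitive ⇔ t has order 124 in GF(5)[t]/(f), i.e. t^(124/q) ≠ 1 for each prime q | 124.
t^(62) mod f = 1
t^(4) mod f = 4t² + 4t + 2.
Since t^(62) = 1, the order of t divides 62 < 124; not primitive.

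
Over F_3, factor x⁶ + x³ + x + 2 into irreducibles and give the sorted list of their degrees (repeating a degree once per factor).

6

Write f(x) = x⁶ + x³ + x + 2.
Roots in F_3: f(0) = 2; f(1) = 2; f(2) = 1.
Complete factorization: f(x) = (x⁶ + x³ + x + 2).
Factor degrees with multiplicity: 6 = 6.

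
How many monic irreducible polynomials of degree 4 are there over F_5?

150

By the necklace-counting formula, N_5(4) = (1/4) Σ_{d|4} μ(4/d)·5^d.
Divisors of 4: 1, 2, 4; μ(4/d) for each: 0, -1, 1.
Σ = − 5^2 + 5^4 = 600.
N = 600/4 = 150.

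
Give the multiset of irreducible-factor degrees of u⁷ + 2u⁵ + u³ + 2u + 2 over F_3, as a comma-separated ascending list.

Write f(u) = u⁷ + 2u⁵ + u³ + 2u + 2.
Roots in F_3: f(0) = 2; f(1) = 2; f(2) = 2.
Complete factorization: f(u) = (u⁷ + 2u⁵ + u³ + 2u + 2).
Factor degrees with multiplicity: 7 = 7.

7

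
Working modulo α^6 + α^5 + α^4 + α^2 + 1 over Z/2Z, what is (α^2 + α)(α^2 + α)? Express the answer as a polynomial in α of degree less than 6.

α^4 + α^2

Multiply in Z/2Z[α]: (α^2 + α)·(α^2 + α) = α^4 + α^2.
Reduced: α^4 + α^2.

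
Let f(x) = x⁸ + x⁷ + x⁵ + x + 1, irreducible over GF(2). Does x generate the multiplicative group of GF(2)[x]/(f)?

|GF(2^8)^×| = 2^8 − 1 = 255. Prime factorization: 255 = 3·5·17.
f is primitive ⇔ x has order 255 in GF(2)[x]/(f), i.e. x^(255/q) ≠ 1 for each prime q | 255.
x^(85) mod f = 1
x^(51) mod f = x⁶ + x⁴ + x³ + x.
x^(15) mod f = x⁵ + x⁴ + x³.
Since x^(85) = 1, the order of x divides 85 < 255; not primitive.

No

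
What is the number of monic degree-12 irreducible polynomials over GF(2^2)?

1397740

x^(4^12) − x is the product of all monic irreducibles of degree dividing 12; Möbius inversion gives N = (1/12) Σ μ(12/d)·4^d.
Divisors of 12: 1, 2, 3, 4, 6, 12; μ(12/d) for each: 0, 1, 0, -1, -1, 1.
Σ = 4^2 − 4^4 − 4^6 + 4^12 = 16772880.
N = 16772880/12 = 1397740.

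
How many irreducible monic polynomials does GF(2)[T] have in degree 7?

18

By the necklace-counting formula, N_2(7) = (1/7) Σ_{d|7} μ(7/d)·2^d.
Divisors of 7: 1, 7; μ(7/d) for each: -1, 1.
Σ = − 2^1 + 2^7 = 126.
N = 126/7 = 18.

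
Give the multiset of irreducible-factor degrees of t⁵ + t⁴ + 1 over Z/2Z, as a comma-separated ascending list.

2, 3

Write h(t) = t⁵ + t⁴ + 1.
Roots in Z/2Z: h(0) = 1; h(1) = 1.
Complete factorization: h(t) = (t² + t + 1)·(t³ + t + 1).
Factor degrees with multiplicity: 2 + 3 = 5.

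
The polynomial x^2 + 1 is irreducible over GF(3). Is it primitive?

No

Write f(x) = x^2 + 1.
|GF(3^2)^×| = 3^2 − 1 = 8. Prime factorization: 8 = 2^3.
f is primitive ⇔ x has order 8 in GF(3)[x]/(f), i.e. x^(8/q) ≠ 1 for each prime q | 8.
x^(4) mod f = 1
Since x^(4) = 1, the order of x divides 4 < 8; not primitive.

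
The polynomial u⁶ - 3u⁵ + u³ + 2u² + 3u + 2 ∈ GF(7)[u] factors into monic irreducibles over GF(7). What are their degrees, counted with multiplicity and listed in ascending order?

1, 1, 2, 2

Write g(u) = u⁶ - 3u⁵ + u³ + 2u² + 3u + 2.
Linear factors from roots: (u - 3), (u + 3).
Complete factorization: g(u) = (u + 3)·(u - 3)·(u² - 3)·(u² - 3u - 2).
Factor degrees with multiplicity: 1 + 1 + 2 + 2 = 6.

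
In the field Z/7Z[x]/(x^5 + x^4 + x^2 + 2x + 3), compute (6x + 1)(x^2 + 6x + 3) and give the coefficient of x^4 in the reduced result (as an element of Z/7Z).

Multiply in Z/7Z[x]: (6x + 1)·(x^2 + 6x + 3) = 6x^3 + 2x^2 + 3x + 3.
Reduced: 6x^3 + 2x^2 + 3x + 3.

0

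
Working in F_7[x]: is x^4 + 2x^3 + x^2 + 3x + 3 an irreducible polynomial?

Write h(x) = x^4 + 2x^3 + x^2 + 3x + 3.
Check for roots in F_7: h(0) = 3; h(1) = 3; h(2) = 3; h(3) = 2; h(4) = 2; h(5) = 1; h(6) = 0 → root.
h(6) = 0, so (x − 6) divides h(x); h is reducible.

No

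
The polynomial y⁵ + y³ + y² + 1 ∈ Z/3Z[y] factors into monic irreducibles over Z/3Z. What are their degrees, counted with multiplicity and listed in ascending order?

Write f(y) = y⁵ + y³ + y² + 1.
Roots in Z/3Z: f(0) = 1; f(1) = 1; f(2) = 0 → root.
Linear factors from roots: (y + 1).
Complete factorization: f(y) = (y + 1)^3·(y² + 1).
Factor degrees with multiplicity: 1 + 1 + 1 + 2 = 5.

1, 1, 1, 2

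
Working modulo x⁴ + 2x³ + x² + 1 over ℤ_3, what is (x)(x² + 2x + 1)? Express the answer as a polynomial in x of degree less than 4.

x^3 + 2x^2 + x

Multiply in ℤ_3[x]: (x)·(x² + 2x + 1) = x³ + 2x² + x.
Reduced: x³ + 2x² + x.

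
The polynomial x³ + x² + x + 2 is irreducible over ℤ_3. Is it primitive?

No

Write f(x) = x³ + x² + x + 2.
|GF(3^3)^×| = 3^3 − 1 = 26. Prime factorization: 26 = 2·13.
f is primitive ⇔ x has order 26 in GF(3)[x]/(f), i.e. x^(26/q) ≠ 1 for each prime q | 26.
x^(13) mod f = 1
x^(2) mod f = x².
Since x^(13) = 1, the order of x divides 13 < 26; not primitive.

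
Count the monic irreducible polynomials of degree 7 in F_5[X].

By the necklace-counting formula, N_5(7) = (1/7) Σ_{d|7} μ(7/d)·5^d.
Divisors of 7: 1, 7; μ(7/d) for each: -1, 1.
Σ = − 5^1 + 5^7 = 78120.
N = 78120/7 = 11160.

11160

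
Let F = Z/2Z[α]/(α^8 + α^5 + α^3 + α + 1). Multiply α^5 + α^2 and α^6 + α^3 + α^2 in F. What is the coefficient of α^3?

0

Multiply in Z/2Z[α]: (α^5 + α^2)·(α^6 + α^3 + α^2) = α^11 + α^7 + α^5 + α^4.
Reduce using α^8 ≡ α^5 + α^3 + α + 1 (mod α^8 + α^5 + α^3 + α + 1).
Reduced: α^7 + α^6 + α + 1.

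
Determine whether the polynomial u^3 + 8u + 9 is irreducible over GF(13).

No

Write m(u) = u^3 + 8u + 9.
Check each element of GF(13) for a root: m(0)=9, m(1)=5, m(2)=7, m(3)=8, m(4)=1, m(5)=5, m(6)=0, m(7)=5, m(8)=0, m(9)=4, m(10)=10, m(11)=11, m(12)=0.
m(6) = 0, so (u − 6) divides m(u); m is reducible.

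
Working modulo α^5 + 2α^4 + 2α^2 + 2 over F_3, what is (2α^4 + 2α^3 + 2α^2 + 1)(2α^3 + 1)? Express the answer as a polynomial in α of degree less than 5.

2α + 1

Multiply in F_3[α]: (2α^4 + 2α^3 + 2α^2 + 1)·(2α^3 + 1) = α^7 + α^6 + α^5 + 2α^4 + α^3 + 2α^2 + 1.
Reduce using α^5 ≡ α^4 + α^2 + 1 (mod α^5 + 2α^4 + 2α^2 + 2).
Reduced: 2α + 1.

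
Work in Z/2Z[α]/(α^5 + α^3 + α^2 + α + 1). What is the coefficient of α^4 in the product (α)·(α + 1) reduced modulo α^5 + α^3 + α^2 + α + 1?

Multiply in Z/2Z[α]: (α)·(α + 1) = α^2 + α.
Reduced: α^2 + α.

0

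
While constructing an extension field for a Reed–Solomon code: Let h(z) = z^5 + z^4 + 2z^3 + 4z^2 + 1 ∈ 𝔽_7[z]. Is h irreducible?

Check for roots in 𝔽_7: h(0) = 1; h(1) = 2; h(2) = 4; h(3) = 2; h(4) = 3; h(5) = 6; h(6) = 3.
No roots, so no linear factors.
Degree-2 irreducible divisors: test the 21 monic irreducibles of degree 2 over GF(7).
None of them divide h (all give nonzero remainder).
No irreducible factor of degree ≤ 2 exists, so h is irreducible over GF(7).

Yes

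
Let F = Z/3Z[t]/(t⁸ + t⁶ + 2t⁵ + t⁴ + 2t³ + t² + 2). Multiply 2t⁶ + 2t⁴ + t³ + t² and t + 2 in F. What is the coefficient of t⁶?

1

Multiply in Z/3Z[t]: (2t⁶ + 2t⁴ + t³ + t²)·(t + 2) = 2t⁷ + t⁶ + 2t⁵ + 2t⁴ + 2t².
Reduced: 2t⁷ + t⁶ + 2t⁵ + 2t⁴ + 2t².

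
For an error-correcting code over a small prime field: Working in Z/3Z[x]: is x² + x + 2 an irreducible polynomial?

Yes

Write P(x) = x² + x + 2.
Check for roots in Z/3Z: P(0) = 2; P(1) = 1; P(2) = 2.
No roots. A degree-2 polynomial over a field with no linear factor is irreducible.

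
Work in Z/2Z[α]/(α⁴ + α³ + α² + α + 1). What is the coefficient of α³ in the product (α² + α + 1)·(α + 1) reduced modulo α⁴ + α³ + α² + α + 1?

Multiply in Z/2Z[α]: (α² + α + 1)·(α + 1) = α³ + 1.
Reduced: α³ + 1.

1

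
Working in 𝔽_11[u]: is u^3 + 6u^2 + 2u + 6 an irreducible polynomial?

Yes

Write f(u) = u^3 + 6u^2 + 2u + 6.
Check each element of 𝔽_11 for a root: f(0)=6, f(1)=4, f(2)=9, f(3)=5, f(4)=9, f(5)=5, f(6)=10, f(7)=8, f(8)=5, f(9)=7, f(10)=9.
No roots. A degree-3 polynomial over a field with no linear factor is irreducible.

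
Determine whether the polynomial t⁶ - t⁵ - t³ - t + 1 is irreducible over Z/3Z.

Write g(t) = t⁶ - t⁵ - t³ - t + 1.
Check for roots in Z/3Z: g(0) = 1; g(1) = 2; g(2) = 2.
No roots, so no linear factors.
Monic irreducibles of degree 2 over GF(3): t² + 1, t² + t - 1, t² - t - 1.
None of them divide g (all give nonzero remainder).
Degree-3 irreducible divisors: test the 8 monic irreducibles of degree 3 over GF(3).
None of them divide g (all give nonzero remainder).
No irreducible factor of degree ≤ 3 exists, so g is irreducible over GF(3).

Yes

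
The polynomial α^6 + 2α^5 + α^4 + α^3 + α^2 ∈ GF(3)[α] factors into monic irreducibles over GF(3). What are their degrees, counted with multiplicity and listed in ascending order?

Write f(α) = α^6 + 2α^5 + α^4 + α^3 + α^2.
Roots in GF(3): f(0) = 0 → root; f(1) = 0 → root; f(2) = 0 → root.
Linear factors from roots: (α), (α + 2), (α + 1).
Complete factorization: f(α) = (α + 1)·(α + 2)·(α)^2·(α^2 + 2α + 2).
Factor degrees with multiplicity: 1 + 1 + 1 + 1 + 2 = 6.

1, 1, 1, 1, 2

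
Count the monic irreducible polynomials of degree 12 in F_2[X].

By the necklace-counting formula, N_2(12) = (1/12) Σ_{d|12} μ(12/d)·2^d.
Divisors of 12: 1, 2, 3, 4, 6, 12; μ(12/d) for each: 0, 1, 0, -1, -1, 1.
Σ = 2^2 − 2^4 − 2^6 + 2^12 = 4020.
N = 4020/12 = 335.

335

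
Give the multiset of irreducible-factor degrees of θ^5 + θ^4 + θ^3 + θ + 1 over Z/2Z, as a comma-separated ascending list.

Write h(θ) = θ^5 + θ^4 + θ^3 + θ + 1.
Roots in Z/2Z: h(0) = 1; h(1) = 1.
Complete factorization: h(θ) = (θ^5 + θ^4 + θ^3 + θ + 1).
Factor degrees with multiplicity: 5 = 5.

5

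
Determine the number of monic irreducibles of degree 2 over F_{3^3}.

The number of monic irreducibles of degree 2 over GF(27) is (1/2)·Σ_{d∣2} μ(2/d) 27^d.
Divisors of 2: 1, 2; μ(2/d) for each: -1, 1.
Σ = − 27^1 + 27^2 = 702.
N = 702/2 = 351.

351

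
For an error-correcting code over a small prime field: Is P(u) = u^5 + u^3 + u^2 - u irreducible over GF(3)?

No

Check for roots in GF(3): P(0) = 0 → root; P(1) = 2; P(2) = 0 → root.
P(0) = 0, so (u) divides P(u); P is reducible.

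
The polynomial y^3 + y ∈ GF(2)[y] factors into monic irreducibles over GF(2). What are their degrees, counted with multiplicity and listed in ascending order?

1, 1, 1

Write f(y) = y^3 + y.
Roots in GF(2): f(0) = 0 → root; f(1) = 0 → root.
Linear factors from roots: (y), (y + 1).
Complete factorization: f(y) = (y)·(y + 1)^2.
Factor degrees with multiplicity: 1 + 1 + 1 = 3.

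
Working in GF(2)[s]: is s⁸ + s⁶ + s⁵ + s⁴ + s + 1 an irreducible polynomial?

No

Write P(s) = s⁸ + s⁶ + s⁵ + s⁴ + s + 1.
Check for roots in GF(2): P(0) = 1; P(1) = 0 → root.
P(1) = 0, so (s − 1) divides P(s); P is reducible.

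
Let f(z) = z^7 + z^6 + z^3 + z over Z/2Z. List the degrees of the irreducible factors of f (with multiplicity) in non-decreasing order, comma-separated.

Roots in Z/2Z: f(0) = 0 → root; f(1) = 0 → root.
Linear factors from roots: (z), (z + 1).
Complete factorization: f(z) = (z)·(z + 1)·(z^2 + z + 1)·(z^3 + z^2 + 1).
Factor degrees with multiplicity: 1 + 1 + 2 + 3 = 7.

1, 1, 2, 3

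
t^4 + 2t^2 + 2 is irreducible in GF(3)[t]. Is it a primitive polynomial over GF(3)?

Write f(t) = t^4 + 2t^2 + 2.
|GF(3^4)^×| = 3^4 − 1 = 80. Prime factorization: 80 = 2^4·5.
f is primitive ⇔ t has order 80 in GF(3)[t]/(f), i.e. t^(80/q) ≠ 1 for each prime q | 80.
t^(40) mod f = 2.
t^(16) mod f = 1
Since t^(16) = 1, the order of t divides 16 < 80; not primitive.

No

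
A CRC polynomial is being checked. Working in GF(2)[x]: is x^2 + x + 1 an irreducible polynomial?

Yes

Write h(x) = x^2 + x + 1.
Check for roots in GF(2): h(0) = 1; h(1) = 1.
No roots. A degree-2 polynomial over a field with no linear factor is irreducible.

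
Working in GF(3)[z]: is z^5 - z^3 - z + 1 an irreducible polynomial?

No

Write f(z) = z^5 - z^3 - z + 1.
Check for roots in GF(3): f(0) = 1; f(1) = 0 → root; f(2) = 2.
f(1) = 0, so (z − 1) divides f(z); f is reducible.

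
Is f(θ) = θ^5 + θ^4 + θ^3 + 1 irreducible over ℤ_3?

Check for roots in ℤ_3: f(0) = 1; f(1) = 1; f(2) = 0 → root.
f(2) = 0, so (θ − 2) divides f(θ); f is reducible.

No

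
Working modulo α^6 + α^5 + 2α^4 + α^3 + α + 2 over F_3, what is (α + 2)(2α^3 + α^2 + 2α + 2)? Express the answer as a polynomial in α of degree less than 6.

Multiply in F_3[α]: (α + 2)·(2α^3 + α^2 + 2α + 2) = 2α^4 + 2α^3 + α^2 + 1.
Reduced: 2α^4 + 2α^3 + α^2 + 1.

2α^4 + 2α^3 + α^2 + 1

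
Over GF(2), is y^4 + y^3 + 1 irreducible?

Write P(y) = y^4 + y^3 + 1.
Check for roots in GF(2): P(0) = 1; P(1) = 1.
No roots, so no linear factors.
Monic irreducibles of degree 2 over GF(2): y^2 + y + 1.
None of them divide P (all give nonzero remainder).
No irreducible factor of degree ≤ 2 exists, so P is irreducible over GF(2).

Yes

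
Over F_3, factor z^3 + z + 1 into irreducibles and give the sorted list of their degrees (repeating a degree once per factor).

Write h(z) = z^3 + z + 1.
Roots in F_3: h(0) = 1; h(1) = 0 → root; h(2) = 2.
Linear factors from roots: (z - 1).
Complete factorization: h(z) = (z - 1)·(z^2 + z - 1).
Factor degrees with multiplicity: 1 + 2 = 3.

1, 2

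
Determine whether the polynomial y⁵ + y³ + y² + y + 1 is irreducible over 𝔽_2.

Write m(y) = y⁵ + y³ + y² + y + 1.
Check for roots in 𝔽_2: m(0) = 1; m(1) = 1.
No roots, so no linear factors.
Monic irreducibles of degree 2 over GF(2): y² + y + 1.
None of them divide m (all give nonzero remainder).
No irreducible factor of degree ≤ 2 exists, so m is irreducible over GF(2).

Yes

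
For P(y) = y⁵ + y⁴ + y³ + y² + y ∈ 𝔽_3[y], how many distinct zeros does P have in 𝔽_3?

Evaluate at each of the 3 elements of 𝔽_3:
P(0) = 0 → root; P(1) = 2; P(2) = 2.
Roots: {0}.

1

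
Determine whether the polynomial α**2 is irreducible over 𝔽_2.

No

Write P(α) = α**2.
Check for roots in 𝔽_2: P(0) = 0 → root; P(1) = 1.
P(0) = 0, so (α) divides P(α); P is reducible.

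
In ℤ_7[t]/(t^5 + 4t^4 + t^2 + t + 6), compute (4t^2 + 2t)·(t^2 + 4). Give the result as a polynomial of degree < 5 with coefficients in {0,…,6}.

4t^4 + 2t^3 + 2t^2 + t

Multiply in ℤ_7[t]: (4t^2 + 2t)·(t^2 + 4) = 4t^4 + 2t^3 + 2t^2 + t.
Reduced: 4t^4 + 2t^3 + 2t^2 + t.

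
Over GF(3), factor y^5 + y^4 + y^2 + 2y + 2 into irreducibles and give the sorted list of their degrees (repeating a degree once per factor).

5

Write g(y) = y^5 + y^4 + y^2 + 2y + 2.
Roots in GF(3): g(0) = 2; g(1) = 1; g(2) = 1.
Complete factorization: g(y) = (y^5 + y^4 + y^2 + 2y + 2).
Factor degrees with multiplicity: 5 = 5.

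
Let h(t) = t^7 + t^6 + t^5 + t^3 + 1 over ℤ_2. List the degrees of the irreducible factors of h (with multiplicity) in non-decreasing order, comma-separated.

Roots in ℤ_2: h(0) = 1; h(1) = 1.
Complete factorization: h(t) = (t^2 + t + 1)^2·(t^3 + t^2 + 1).
Factor degrees with multiplicity: 2 + 2 + 3 = 7.

2, 2, 3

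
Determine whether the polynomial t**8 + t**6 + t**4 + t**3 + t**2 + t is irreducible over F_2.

No

Write f(t) = t**8 + t**6 + t**4 + t**3 + t**2 + t.
Check for roots in F_2: f(0) = 0 → root; f(1) = 0 → root.
f(0) = 0, so (t) divides f(t); f is reducible.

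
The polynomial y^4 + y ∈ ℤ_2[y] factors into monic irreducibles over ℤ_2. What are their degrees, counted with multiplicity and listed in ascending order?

Write g(y) = y^4 + y.
Roots in ℤ_2: g(0) = 0 → root; g(1) = 0 → root.
Linear factors from roots: (y), (y + 1).
Complete factorization: g(y) = (y)·(y + 1)·(y^2 + y + 1).
Factor degrees with multiplicity: 1 + 1 + 2 = 4.

1, 1, 2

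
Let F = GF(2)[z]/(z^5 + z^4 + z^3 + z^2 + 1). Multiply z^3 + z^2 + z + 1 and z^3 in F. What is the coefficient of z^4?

Multiply in GF(2)[z]: (z^3 + z^2 + z + 1)·(z^3) = z^6 + z^5 + z^4 + z^3.
Reduce using z^5 ≡ z^4 + z^3 + z^2 + 1 (mod z^5 + z^4 + z^3 + z^2 + 1).
Reduced: z.

0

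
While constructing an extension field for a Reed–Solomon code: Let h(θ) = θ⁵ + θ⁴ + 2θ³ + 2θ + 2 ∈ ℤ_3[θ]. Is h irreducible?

Yes

Check for roots in ℤ_3: h(0) = 2; h(1) = 2; h(2) = 1.
No roots, so no linear factors.
Monic irreducibles of degree 2 over GF(3): θ² + 1, θ² + θ + 2, θ² + 2θ + 2.
None of them divide h (all give nonzero remainder).
No irreducible factor of degree ≤ 2 exists, so h is irreducible over GF(3).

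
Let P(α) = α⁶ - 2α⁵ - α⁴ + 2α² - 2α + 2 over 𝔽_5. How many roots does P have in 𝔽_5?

2

Evaluate at each of the 5 elements of 𝔽_5:
P(0) = 2; P(1) = 0 → root; P(2) = 0 → root; P(3) = 1; P(4) = 3.
Roots: {1, 2}.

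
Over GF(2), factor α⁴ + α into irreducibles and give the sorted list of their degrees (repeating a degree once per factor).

Write g(α) = α⁴ + α.
Roots in GF(2): g(0) = 0 → root; g(1) = 0 → root.
Linear factors from roots: (α), (α + 1).
Complete factorization: g(α) = (α)·(α + 1)·(α² + α + 1).
Factor degrees with multiplicity: 1 + 1 + 2 = 4.

1, 1, 2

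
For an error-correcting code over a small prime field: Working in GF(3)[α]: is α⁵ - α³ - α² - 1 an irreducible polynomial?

Yes

Write h(α) = α⁵ - α³ - α² - 1.
Check for roots in GF(3): h(0) = 2; h(1) = 1; h(2) = 1.
No roots, so no linear factors.
Monic irreducibles of degree 2 over GF(3): α² + 1, α² + α - 1, α² - α - 1.
None of them divide h (all give nonzero remainder).
No irreducible factor of degree ≤ 2 exists, so h is irreducible over GF(3).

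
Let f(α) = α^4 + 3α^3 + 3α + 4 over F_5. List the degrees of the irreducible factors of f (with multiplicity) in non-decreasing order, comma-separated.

1, 1, 2

Roots in F_5: f(0) = 4; f(1) = 1; f(2) = 0 → root; f(3) = 0 → root; f(4) = 4.
Linear factors from roots: (α + 3), (α + 2).
Complete factorization: f(α) = (α + 2)·(α + 3)·(α^2 + 3α + 4).
Factor degrees with multiplicity: 1 + 1 + 2 = 4.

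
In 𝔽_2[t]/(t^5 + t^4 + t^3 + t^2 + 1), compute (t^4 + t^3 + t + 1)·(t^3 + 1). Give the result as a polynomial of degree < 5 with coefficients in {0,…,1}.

Multiply in 𝔽_2[t]: (t^4 + t^3 + t + 1)·(t^3 + 1) = t^7 + t^6 + t + 1.
Reduce using t^5 ≡ t^4 + t^3 + t^2 + 1 (mod t^5 + t^4 + t^3 + t^2 + 1).
Reduced: t^3 + t.

t^3 + t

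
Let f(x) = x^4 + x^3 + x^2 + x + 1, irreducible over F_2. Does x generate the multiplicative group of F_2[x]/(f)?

No

|GF(2^4)^×| = 2^4 − 1 = 15. Prime factorization: 15 = 3·5.
f is primitive ⇔ x has order 15 in GF(2)[x]/(f), i.e. x^(15/q) ≠ 1 for each prime q | 15.
x^(5) mod f = 1
x^(3) mod f = x^3.
Since x^(5) = 1, the order of x divides 5 < 15; not primitive.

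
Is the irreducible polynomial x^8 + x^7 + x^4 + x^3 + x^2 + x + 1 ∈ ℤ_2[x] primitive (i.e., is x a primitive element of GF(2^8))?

Write f(x) = x^8 + x^7 + x^4 + x^3 + x^2 + x + 1.
|GF(2^8)^×| = 2^8 − 1 = 255. Prime factorization: 255 = 3·5·17.
f is primitive ⇔ x has order 255 in GF(2)[x]/(f), i.e. x^(255/q) ≠ 1 for each prime q | 255.
x^(85) mod f = x^7 + x^6 + x^5 + x^4 + x^3 + x + 1.
x^(51) mod f = 1
x^(15) mod f = x^7 + x^6 + x^5 + x^4 + 1.
Since x^(51) = 1, the order of x divides 51 < 255; not primitive.

No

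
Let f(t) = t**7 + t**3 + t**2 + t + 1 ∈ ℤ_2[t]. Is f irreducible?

Yes

Check for roots in ℤ_2: f(0) = 1; f(1) = 1.
No roots, so no linear factors.
Monic irreducibles of degree 2 over GF(2): t**2 + t + 1.
None of them divide f (all give nonzero remainder).
Monic irreducibles of degree 3 over GF(2): t**3 + t + 1, t**3 + t**2 + 1.
None of them divide f (all give nonzero remainder).
No irreducible factor of degree ≤ 3 exists, so f is irreducible over GF(2).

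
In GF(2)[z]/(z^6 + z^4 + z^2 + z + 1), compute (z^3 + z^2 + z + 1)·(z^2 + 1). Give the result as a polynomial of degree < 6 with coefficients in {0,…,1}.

z^5 + z^4 + z + 1

Multiply in GF(2)[z]: (z^3 + z^2 + z + 1)·(z^2 + 1) = z^5 + z^4 + z + 1.
Reduced: z^5 + z^4 + z + 1.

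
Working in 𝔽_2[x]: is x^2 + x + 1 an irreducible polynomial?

Yes

Write g(x) = x^2 + x + 1.
Check for roots in 𝔽_2: g(0) = 1; g(1) = 1.
No roots. A degree-2 polynomial over a field with no linear factor is irreducible.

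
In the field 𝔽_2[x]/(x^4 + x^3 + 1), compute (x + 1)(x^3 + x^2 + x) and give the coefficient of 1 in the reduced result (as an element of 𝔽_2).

Multiply in 𝔽_2[x]: (x + 1)·(x^3 + x^2 + x) = x^4 + x.
Reduce using x^4 ≡ x^3 + 1 (mod x^4 + x^3 + 1).
Reduced: x^3 + x + 1.

1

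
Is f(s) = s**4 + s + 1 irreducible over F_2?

Check for roots in F_2: f(0) = 1; f(1) = 1.
No roots, so no linear factors.
Monic irreducibles of degree 2 over GF(2): s**2 + s + 1.
None of them divide f (all give nonzero remainder).
No irreducible factor of degree ≤ 2 exists, so f is irreducible over GF(2).

Yes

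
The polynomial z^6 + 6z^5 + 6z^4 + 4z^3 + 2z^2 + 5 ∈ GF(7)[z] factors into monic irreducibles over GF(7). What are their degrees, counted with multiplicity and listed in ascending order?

Write g(z) = z^6 + 6z^5 + 6z^4 + 4z^3 + 2z^2 + 5.
Complete factorization: g(z) = (z^6 + 6z^5 + 6z^4 + 4z^3 + 2z^2 + 5).
Factor degrees with multiplicity: 6 = 6.

6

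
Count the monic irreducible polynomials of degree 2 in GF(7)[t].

x^(7^2) − x is the product of all monic irreducibles of degree dividing 2; Möbius inversion gives N = (1/2) Σ μ(2/d)·7^d.
Divisors of 2: 1, 2; μ(2/d) for each: -1, 1.
Σ = − 7^1 + 7^2 = 42.
N = 42/2 = 21.

21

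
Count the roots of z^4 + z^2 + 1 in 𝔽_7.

4

Write f(z) = z^4 + z^2 + 1.
Evaluate at each of the 7 elements of 𝔽_7:
f(0) = 1; f(1) = 3; f(2) = 0 → root; f(3) = 0 → root; f(4) = 0 → root; f(5) = 0 → root; f(6) = 3.
Roots: {2, 3, 4, 5}.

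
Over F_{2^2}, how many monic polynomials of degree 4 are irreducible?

By the necklace-counting formula, N_4(4) = (1/4) Σ_{d|4} μ(4/d)·4^d.
Divisors of 4: 1, 2, 4; μ(4/d) for each: 0, -1, 1.
Σ = − 4^2 + 4^4 = 240.
N = 240/4 = 60.

60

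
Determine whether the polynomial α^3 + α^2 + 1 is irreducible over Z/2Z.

Write P(α) = α^3 + α^2 + 1.
Check for roots in Z/2Z: P(0) = 1; P(1) = 1.
No roots. A degree-3 polynomial over a field with no linear factor is irreducible.

Yes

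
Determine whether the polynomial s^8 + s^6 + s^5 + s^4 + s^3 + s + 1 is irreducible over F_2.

Write m(s) = s^8 + s^6 + s^5 + s^4 + s^3 + s + 1.
Check for roots in F_2: m(0) = 1; m(1) = 1.
No roots, so no linear factors.
Monic irreducibles of degree 2 over GF(2): s^2 + s + 1.
None of them divide m (all give nonzero remainder).
Monic irreducibles of degree 3 over GF(2): s^3 + s + 1, s^3 + s^2 + 1.
None of them divide m (all give nonzero remainder).
Monic irreducibles of degree 4 over GF(2): s^4 + s + 1, s^4 + s^3 + 1, s^4 + s^3 + s^2 + s + 1.
None of them divide m (all give nonzero remainder).
No irreducible factor of degree ≤ 4 exists, so m is irreducible over GF(2).

Yes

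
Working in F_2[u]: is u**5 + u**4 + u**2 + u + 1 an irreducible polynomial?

Write f(u) = u**5 + u**4 + u**2 + u + 1.
Check for roots in F_2: f(0) = 1; f(1) = 1.
No roots, so no linear factors.
Monic irreducibles of degree 2 over GF(2): u**2 + u + 1.
None of them divide f (all give nonzero remainder).
No irreducible factor of degree ≤ 2 exists, so f is irreducible over GF(2).

Yes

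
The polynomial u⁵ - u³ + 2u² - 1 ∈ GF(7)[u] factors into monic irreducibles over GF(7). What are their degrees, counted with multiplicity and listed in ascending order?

5

Write h(u) = u⁵ - u³ + 2u² - 1.
Complete factorization: h(u) = (u⁵ - u³ + 2u² - 1).
Factor degrees with multiplicity: 5 = 5.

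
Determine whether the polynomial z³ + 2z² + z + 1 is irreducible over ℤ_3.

Yes

Write m(z) = z³ + 2z² + z + 1.
Check for roots in ℤ_3: m(0) = 1; m(1) = 2; m(2) = 1.
No roots. A degree-3 polynomial over a field with no linear factor is irreducible.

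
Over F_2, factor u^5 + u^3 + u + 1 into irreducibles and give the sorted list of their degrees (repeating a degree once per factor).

1, 4

Write f(u) = u^5 + u^3 + u + 1.
Roots in F_2: f(0) = 1; f(1) = 0 → root.
Linear factors from roots: (u + 1).
Complete factorization: f(u) = (u + 1)·(u^4 + u^3 + 1).
Factor degrees with multiplicity: 1 + 4 = 5.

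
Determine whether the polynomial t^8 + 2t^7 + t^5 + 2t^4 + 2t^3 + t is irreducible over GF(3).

Write h(t) = t^8 + 2t^7 + t^5 + 2t^4 + 2t^3 + t.
Check for roots in GF(3): h(0) = 0 → root; h(1) = 0 → root; h(2) = 0 → root.
h(0) = 0, so (t) divides h(t); h is reducible.

No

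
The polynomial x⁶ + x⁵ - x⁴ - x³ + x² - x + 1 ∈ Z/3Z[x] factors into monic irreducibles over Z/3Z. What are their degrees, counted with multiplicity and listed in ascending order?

1, 1, 1, 3

Write g(x) = x⁶ + x⁵ - x⁴ - x³ + x² - x + 1.
Roots in Z/3Z: g(0) = 1; g(1) = 1; g(2) = 0 → root.
Linear factors from roots: (x + 1).
Complete factorization: g(x) = (x + 1)^3·(x³ + x² - x + 1).
Factor degrees with multiplicity: 1 + 1 + 1 + 3 = 6.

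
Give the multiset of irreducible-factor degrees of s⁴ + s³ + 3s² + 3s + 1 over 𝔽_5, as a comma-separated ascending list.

1, 3

Write g(s) = s⁴ + s³ + 3s² + 3s + 1.
Roots in 𝔽_5: g(0) = 1; g(1) = 4; g(2) = 3; g(3) = 0 → root; g(4) = 1.
Linear factors from roots: (s + 2).
Complete factorization: g(s) = (s + 2)·(s³ + 4s² + 3).
Factor degrees with multiplicity: 1 + 3 = 4.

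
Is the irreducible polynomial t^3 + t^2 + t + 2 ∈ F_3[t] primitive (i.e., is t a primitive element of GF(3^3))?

Write f(t) = t^3 + t^2 + t + 2.
|GF(3^3)^×| = 3^3 − 1 = 26. Prime factorization: 26 = 2·13.
f is primitive ⇔ t has order 26 in GF(3)[t]/(f), i.e. t^(26/q) ≠ 1 for each prime q | 26.
t^(13) mod f = 1
t^(2) mod f = t^2.
Since t^(13) = 1, the order of t divides 13 < 26; not primitive.

No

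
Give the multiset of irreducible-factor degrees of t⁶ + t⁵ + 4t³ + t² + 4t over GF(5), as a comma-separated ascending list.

Write f(t) = t⁶ + t⁵ + 4t³ + t² + 4t.
Roots in GF(5): f(0) = 0 → root; f(1) = 1; f(2) = 0 → root; f(3) = 1; f(4) = 3.
Linear factors from roots: (t), (t + 3).
Complete factorization: f(t) = (t)·(t + 3)·(t² + 2)·(t² + 3t + 4).
Factor degrees with multiplicity: 1 + 1 + 2 + 2 = 6.

1, 1, 2, 2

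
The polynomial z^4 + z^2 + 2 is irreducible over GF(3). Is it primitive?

No

Write f(z) = z^4 + z^2 + 2.
|GF(3^4)^×| = 3^4 − 1 = 80. Prime factorization: 80 = 2^4·5.
f is primitive ⇔ z has order 80 in GF(3)[z]/(f), i.e. z^(80/q) ≠ 1 for each prime q | 80.
z^(40) mod f = 2.
z^(16) mod f = 1
Since z^(16) = 1, the order of z divides 16 < 80; not primitive.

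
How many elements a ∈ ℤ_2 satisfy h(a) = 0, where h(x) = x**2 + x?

Evaluate at each of the 2 elements of ℤ_2:
h(0) = 0 → root; h(1) = 0 → root.
Roots: {0, 1}.

2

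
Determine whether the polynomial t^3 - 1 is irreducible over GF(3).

Write f(t) = t^3 - 1.
Check for roots in GF(3): f(0) = 2; f(1) = 0 → root; f(2) = 1.
f(1) = 0, so (t − 1) divides f(t); f is reducible.

No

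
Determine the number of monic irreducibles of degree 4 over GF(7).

By the necklace-counting formula, N_7(4) = (1/4) Σ_{d|4} μ(4/d)·7^d.
Divisors of 4: 1, 2, 4; μ(4/d) for each: 0, -1, 1.
Σ = − 7^2 + 7^4 = 2352.
N = 2352/4 = 588.

588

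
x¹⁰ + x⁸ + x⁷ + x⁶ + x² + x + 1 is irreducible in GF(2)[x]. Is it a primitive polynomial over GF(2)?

Yes

Write f(x) = x¹⁰ + x⁸ + x⁷ + x⁶ + x² + x + 1.
|GF(2^10)^×| = 2^10 − 1 = 1023. Prime factorization: 1023 = 3·11·31.
f is primitive ⇔ x has order 1023 in GF(2)[x]/(f), i.e. x^(1023/q) ≠ 1 for each prime q | 1023.
x^(341) mod f = x⁸ + x⁶ + x² + x + 1.
x^(93) mod f = x⁷ + x⁶ + x⁵ + x³ + x.
x^(33) mod f = x⁹ + x⁸ + x⁶ + 1.
None equal 1, so x has full order 1023; f is primitive.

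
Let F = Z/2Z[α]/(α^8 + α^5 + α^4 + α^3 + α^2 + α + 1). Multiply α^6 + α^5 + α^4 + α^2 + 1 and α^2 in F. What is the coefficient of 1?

1

Multiply in Z/2Z[α]: (α^6 + α^5 + α^4 + α^2 + 1)·(α^2) = α^8 + α^7 + α^6 + α^4 + α^2.
Reduce using α^8 ≡ α^5 + α^4 + α^3 + α^2 + α + 1 (mod α^8 + α^5 + α^4 + α^3 + α^2 + α + 1).
Reduced: α^7 + α^6 + α^5 + α^3 + α + 1.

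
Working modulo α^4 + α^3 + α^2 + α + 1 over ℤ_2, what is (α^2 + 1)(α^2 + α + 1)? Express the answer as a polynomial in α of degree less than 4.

Multiply in ℤ_2[α]: (α^2 + 1)·(α^2 + α + 1) = α^4 + α^3 + α + 1.
Reduce using α^4 ≡ α^3 + α^2 + α + 1 (mod α^4 + α^3 + α^2 + α + 1).
Reduced: α^2.

α^2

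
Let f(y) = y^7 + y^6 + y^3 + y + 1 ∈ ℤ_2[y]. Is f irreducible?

Check for roots in ℤ_2: f(0) = 1; f(1) = 1.
No roots, so no linear factors.
Monic irreducibles of degree 2 over GF(2): y^2 + y + 1.
None of them divide f (all give nonzero remainder).
Monic irreducibles of degree 3 over GF(2): y^3 + y + 1, y^3 + y^2 + 1.
None of them divide f (all give nonzero remainder).
No irreducible factor of degree ≤ 3 exists, so f is irreducible over GF(2).

Yes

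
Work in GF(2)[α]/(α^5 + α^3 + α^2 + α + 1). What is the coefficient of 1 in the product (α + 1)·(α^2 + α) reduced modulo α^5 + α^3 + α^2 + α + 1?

Multiply in GF(2)[α]: (α + 1)·(α^2 + α) = α^3 + α.
Reduced: α^3 + α.

0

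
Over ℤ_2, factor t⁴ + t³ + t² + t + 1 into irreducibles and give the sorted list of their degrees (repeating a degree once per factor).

4

Write h(t) = t⁴ + t³ + t² + t + 1.
Roots in ℤ_2: h(0) = 1; h(1) = 1.
Complete factorization: h(t) = (t⁴ + t³ + t² + t + 1).
Factor degrees with multiplicity: 4 = 4.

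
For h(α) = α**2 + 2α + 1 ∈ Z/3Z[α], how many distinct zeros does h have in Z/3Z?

Evaluate at each of the 3 elements of Z/3Z:
h(0) = 1; h(1) = 1; h(2) = 0 → root.
Roots: {2}.

1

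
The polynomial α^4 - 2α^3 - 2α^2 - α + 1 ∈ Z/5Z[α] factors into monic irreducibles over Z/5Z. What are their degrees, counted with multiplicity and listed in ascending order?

Write f(α) = α^4 - 2α^3 - 2α^2 - α + 1.
Roots in Z/5Z: f(0) = 1; f(1) = 2; f(2) = 1; f(3) = 2; f(4) = 3.
Complete factorization: f(α) = (α^4 - 2α^3 - 2α^2 - α + 1).
Factor degrees with multiplicity: 4 = 4.

4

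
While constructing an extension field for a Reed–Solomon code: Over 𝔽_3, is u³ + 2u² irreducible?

Write m(u) = u³ + 2u².
Check for roots in 𝔽_3: m(0) = 0 → root; m(1) = 0 → root; m(2) = 1.
m(0) = 0, so (u) divides m(u); m is reducible.

No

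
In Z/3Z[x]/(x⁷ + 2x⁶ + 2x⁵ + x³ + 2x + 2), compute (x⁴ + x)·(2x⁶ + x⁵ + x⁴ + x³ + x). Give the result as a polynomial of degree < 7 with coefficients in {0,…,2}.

Multiply in Z/3Z[x]: (x⁴ + x)·(2x⁶ + x⁵ + x⁴ + x³ + x) = 2x¹⁰ + x⁹ + x⁸ + x⁶ + 2x⁵ + x⁴ + x².
Reduce using x⁷ ≡ x⁶ + x⁵ + 2x³ + x + 1 (mod x⁷ + 2x⁶ + 2x⁵ + x³ + 2x + 2).
Reduced: 2x⁶ + 2x⁵ + 2x³ + x².

2x^6 + 2x^5 + 2x^3 + x^2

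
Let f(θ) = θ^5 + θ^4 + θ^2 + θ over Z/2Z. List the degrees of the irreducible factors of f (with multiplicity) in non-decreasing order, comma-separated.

1, 1, 1, 2

Roots in Z/2Z: f(0) = 0 → root; f(1) = 0 → root.
Linear factors from roots: (θ), (θ + 1).
Complete factorization: f(θ) = (θ)·(θ + 1)^2·(θ^2 + θ + 1).
Factor degrees with multiplicity: 1 + 1 + 1 + 2 = 5.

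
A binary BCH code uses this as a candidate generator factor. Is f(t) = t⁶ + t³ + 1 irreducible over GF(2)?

Check for roots in GF(2): f(0) = 1; f(1) = 1.
No roots, so no linear factors.
Monic irreducibles of degree 2 over GF(2): t² + t + 1.
None of them divide f (all give nonzero remainder).
Monic irreducibles of degree 3 over GF(2): t³ + t + 1, t³ + t² + 1.
None of them divide f (all give nonzero remainder).
No irreducible factor of degree ≤ 3 exists, so f is irreducible over GF(2).

Yes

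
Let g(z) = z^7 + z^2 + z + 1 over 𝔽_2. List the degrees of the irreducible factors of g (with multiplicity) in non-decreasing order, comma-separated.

Roots in 𝔽_2: g(0) = 1; g(1) = 0 → root.
Linear factors from roots: (z + 1).
Complete factorization: g(z) = (z + 1)^3·(z^4 + z^3 + 1).
Factor degrees with multiplicity: 1 + 1 + 1 + 4 = 7.

1, 1, 1, 4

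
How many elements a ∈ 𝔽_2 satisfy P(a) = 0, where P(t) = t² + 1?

Evaluate at each of the 2 elements of 𝔽_2:
P(0) = 1; P(1) = 0 → root.
Roots: {1}.

1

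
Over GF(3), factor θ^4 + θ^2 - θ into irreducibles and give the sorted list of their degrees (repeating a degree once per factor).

Write h(θ) = θ^4 + θ^2 - θ.
Roots in GF(3): h(0) = 0 → root; h(1) = 1; h(2) = 0 → root.
Linear factors from roots: (θ), (θ + 1).
Complete factorization: h(θ) = (θ)·(θ + 1)·(θ^2 - θ - 1).
Factor degrees with multiplicity: 1 + 1 + 2 = 4.

1, 1, 2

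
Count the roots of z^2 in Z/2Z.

1

Write P(z) = z^2.
Evaluate at each of the 2 elements of Z/2Z:
P(0) = 0 → root; P(1) = 1.
Roots: {0}.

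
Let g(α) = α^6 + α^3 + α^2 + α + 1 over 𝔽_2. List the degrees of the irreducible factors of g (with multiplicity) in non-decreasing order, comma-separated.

2, 4

Roots in 𝔽_2: g(0) = 1; g(1) = 1.
Complete factorization: g(α) = (α^2 + α + 1)·(α^4 + α^3 + 1).
Factor degrees with multiplicity: 2 + 4 = 6.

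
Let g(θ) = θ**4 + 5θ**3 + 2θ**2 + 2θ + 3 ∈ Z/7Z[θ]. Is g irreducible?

Check for roots in Z/7Z: g(0) = 3; g(1) = 6; g(2) = 1; g(3) = 5; g(4) = 3; g(5) = 4; g(6) = 6.
No roots, so no linear factors.
Degree-2 irreducible divisors: test the 21 monic irreducibles of degree 2 over GF(7).
None of them divide g (all give nonzero remainder).
No irreducible factor of degree ≤ 2 exists, so g is irreducible over GF(7).

Yes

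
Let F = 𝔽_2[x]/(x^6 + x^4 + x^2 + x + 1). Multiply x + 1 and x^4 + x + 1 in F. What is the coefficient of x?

Multiply in 𝔽_2[x]: (x + 1)·(x^4 + x + 1) = x^5 + x^4 + x^2 + 1.
Reduced: x^5 + x^4 + x^2 + 1.

0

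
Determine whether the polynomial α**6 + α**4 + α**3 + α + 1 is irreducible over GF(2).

Write P(α) = α**6 + α**4 + α**3 + α + 1.
Check for roots in GF(2): P(0) = 1; P(1) = 1.
No roots, so no linear factors.
Monic irreducibles of degree 2 over GF(2): α**2 + α + 1.
None of them divide P (all give nonzero remainder).
Monic irreducibles of degree 3 over GF(2): α**3 + α + 1, α**3 + α**2 + 1.
None of them divide P (all give nonzero remainder).
No irreducible factor of degree ≤ 3 exists, so P is irreducible over GF(2).

Yes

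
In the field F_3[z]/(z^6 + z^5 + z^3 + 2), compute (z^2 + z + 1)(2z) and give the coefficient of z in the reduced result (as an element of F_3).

2

Multiply in F_3[z]: (z^2 + z + 1)·(2z) = 2z^3 + 2z^2 + 2z.
Reduced: 2z^3 + 2z^2 + 2z.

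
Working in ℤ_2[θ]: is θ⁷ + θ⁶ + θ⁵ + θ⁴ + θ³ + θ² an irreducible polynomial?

Write h(θ) = θ⁷ + θ⁶ + θ⁵ + θ⁴ + θ³ + θ².
Check for roots in ℤ_2: h(0) = 0 → root; h(1) = 0 → root.
h(0) = 0, so (θ) divides h(θ); h is reducible.

No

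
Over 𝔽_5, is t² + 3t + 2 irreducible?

No

Write m(t) = t² + 3t + 2.
Check for roots in 𝔽_5: m(0) = 2; m(1) = 1; m(2) = 2; m(3) = 0 → root; m(4) = 0 → root.
m(3) = 0, so (t − 3) divides m(t); m is reducible.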